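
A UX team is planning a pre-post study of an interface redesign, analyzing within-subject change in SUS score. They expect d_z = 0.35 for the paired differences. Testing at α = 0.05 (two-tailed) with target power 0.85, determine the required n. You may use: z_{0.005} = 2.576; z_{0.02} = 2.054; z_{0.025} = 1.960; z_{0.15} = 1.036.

n = 74 pairs

For a paired (one-sample on differences) test: n = ((z_{α/2} + z_β) / d)².
z_{α/2} + z_β = 1.960 + 1.036 = 2.996.
n = (2.996 / 0.35)² = 8.560² = 73.27.
Round up.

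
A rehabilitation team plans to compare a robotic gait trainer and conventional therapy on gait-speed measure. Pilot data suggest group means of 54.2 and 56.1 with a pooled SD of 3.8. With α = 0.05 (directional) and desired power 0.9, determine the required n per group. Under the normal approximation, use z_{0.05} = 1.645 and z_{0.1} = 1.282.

Cohen's d = |M₁ − M₂| / SD_pooled = |54.2 − 56.1| / 3.8 = 1.9 / 3.8 = 0.500.
For two independent groups with equal n: n = 2·((z_{α} + z_β) / d)².
z_{α} + z_β = 1.645 + 1.282 = 2.927.
n = 2 × (2.927 / 0.500)² = 2 × 5.854² = 2 × 34.27 = 68.5.
Round up to the next whole participant.

n = 69 per group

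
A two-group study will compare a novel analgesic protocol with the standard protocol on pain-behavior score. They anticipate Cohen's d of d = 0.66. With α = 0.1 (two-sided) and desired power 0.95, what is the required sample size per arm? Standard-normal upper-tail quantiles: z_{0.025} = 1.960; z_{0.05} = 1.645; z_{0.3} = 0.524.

n = 50 per group

For two independent groups with equal n: n = 2·((z_{α/2} + z_β) / d)².
z_{α/2} + z_β = 1.645 + 1.645 = 3.290.
n = 2 × (3.290 / 0.66)² = 2 × 4.985² = 2 × 24.85 = 49.7.
Round up to the next whole participant.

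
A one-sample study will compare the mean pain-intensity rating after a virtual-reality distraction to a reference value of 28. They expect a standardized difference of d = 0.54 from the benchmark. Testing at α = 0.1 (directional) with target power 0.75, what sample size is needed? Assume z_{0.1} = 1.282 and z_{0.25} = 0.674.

For a one-sample test: n = ((z_{α} + z_β) / d)².
z_{α} + z_β = 1.282 + 0.674 = 1.956.
n = (1.956 / 0.54)² = 3.622² = 13.12.
Round up.

n = 14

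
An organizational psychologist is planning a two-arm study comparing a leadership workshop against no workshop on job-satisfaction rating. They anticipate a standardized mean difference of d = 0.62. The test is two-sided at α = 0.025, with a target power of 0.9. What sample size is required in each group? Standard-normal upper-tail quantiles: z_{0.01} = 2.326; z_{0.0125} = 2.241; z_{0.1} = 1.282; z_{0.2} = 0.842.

n = 65 per group

For two independent groups with equal n: n = 2·((z_{α/2} + z_β) / d)².
z_{α/2} + z_β = 2.241 + 1.282 = 3.523.
n = 2 × (3.523 / 0.62)² = 2 × 5.682² = 2 × 32.29 = 64.6.
Round up to the next whole participant.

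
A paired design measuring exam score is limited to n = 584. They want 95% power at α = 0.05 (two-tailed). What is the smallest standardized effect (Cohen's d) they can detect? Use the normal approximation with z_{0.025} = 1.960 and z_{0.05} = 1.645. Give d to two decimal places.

d_min ≈ 0.15

For a single sample (or paired design) of n = 584: d_min = (z_{α/2} + z_β)/√n.
z-sum = 1.960 + 1.645 = 3.605.
d_min = 3.605 / √584 = 3.605 / 24.166 = 0.149.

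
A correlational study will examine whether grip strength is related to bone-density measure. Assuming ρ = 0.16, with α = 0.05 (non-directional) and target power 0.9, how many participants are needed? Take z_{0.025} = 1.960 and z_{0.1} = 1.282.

Fisher's z: C = ½·ln((1+r)/(1−r)) = ½·ln(1.3810) = 0.1614.
n = ((z_{α/2} + z_β)/C)² + 3.
(1.960 + 1.282) / 0.1614 = 3.242 / 0.1614 = 20.087.
n = 20.087² + 3 = 403.48 + 3 = 406.5.
Round up.

n = 407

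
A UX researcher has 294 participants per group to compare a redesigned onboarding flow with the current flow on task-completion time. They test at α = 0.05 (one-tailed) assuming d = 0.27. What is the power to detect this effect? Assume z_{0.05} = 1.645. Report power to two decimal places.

power ≈ 0.95

For two equal groups, power = Φ(d·√(n/2) − z_{α}).
d·√(n/2) = 0.27 × √(294/2) = 0.27 × 12.124 = 3.274.
z_β = 3.274 − 1.645 = 1.629.
Power = Φ(1.629) = 0.948.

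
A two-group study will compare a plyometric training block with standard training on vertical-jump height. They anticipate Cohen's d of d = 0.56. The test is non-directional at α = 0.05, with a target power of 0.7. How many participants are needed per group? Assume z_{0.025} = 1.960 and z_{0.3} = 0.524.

n = 40 per group

For two independent groups with equal n: n = 2·((z_{α/2} + z_β) / d)².
z_{α/2} + z_β = 1.960 + 0.524 = 2.484.
n = 2 × (2.484 / 0.56)² = 2 × 4.436² = 2 × 19.68 = 39.4.
Round up to the next whole participant.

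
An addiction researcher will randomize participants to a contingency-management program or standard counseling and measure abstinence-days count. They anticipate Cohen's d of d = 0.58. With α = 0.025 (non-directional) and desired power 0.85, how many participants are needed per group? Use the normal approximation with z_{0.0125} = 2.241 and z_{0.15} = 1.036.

n = 64 per group

For two independent groups with equal n: n = 2·((z_{α/2} + z_β) / d)².
z_{α/2} + z_β = 2.241 + 1.036 = 3.277.
n = 2 × (3.277 / 0.58)² = 2 × 5.650² = 2 × 31.92 = 63.8.
Round up to the next whole participant.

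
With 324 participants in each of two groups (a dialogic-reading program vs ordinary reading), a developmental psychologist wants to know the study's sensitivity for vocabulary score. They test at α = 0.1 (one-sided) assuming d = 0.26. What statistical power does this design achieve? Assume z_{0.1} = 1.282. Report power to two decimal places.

power ≈ 0.98

For two equal groups, power = Φ(d·√(n/2) − z_{α}).
d·√(n/2) = 0.26 × √(324/2) = 0.26 × 12.728 = 3.309.
z_β = 3.309 − 1.282 = 2.027.
Power = Φ(2.027) = 0.979.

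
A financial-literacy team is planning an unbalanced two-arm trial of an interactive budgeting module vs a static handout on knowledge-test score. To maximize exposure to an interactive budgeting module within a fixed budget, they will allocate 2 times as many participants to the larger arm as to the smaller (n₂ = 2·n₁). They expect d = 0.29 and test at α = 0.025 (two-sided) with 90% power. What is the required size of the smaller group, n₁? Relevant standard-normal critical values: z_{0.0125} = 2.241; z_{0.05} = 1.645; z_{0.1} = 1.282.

With allocation ratio k = n₂/n₁ = 2, Var(x̄₁−x̄₂) = σ²(1/n₁ + 1/(k·n₁)) = σ²·(k+1)/(k·n₁).
So n₁ = (1 + 1/k)·((z_{α/2} + z_β)/d)² = 1.500 × (3.523/0.29)².
n₁ = 1.500 × 147.58 = 221.4.
Round up: n₁ = 222, giving n₂ = 2 × 222 = 444.

n₁ = 222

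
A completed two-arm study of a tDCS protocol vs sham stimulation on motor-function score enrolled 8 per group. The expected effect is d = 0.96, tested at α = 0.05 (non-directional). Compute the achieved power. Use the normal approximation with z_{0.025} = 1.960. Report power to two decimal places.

For two equal groups, power = Φ(d·√(n/2) − z_{α/2}).
d·√(n/2) = 0.96 × √(8/2) = 0.96 × 2.000 = 1.920.
z_β = 1.920 − 1.960 = -0.040.
Power = Φ(-0.040) = 0.484.

power ≈ 0.48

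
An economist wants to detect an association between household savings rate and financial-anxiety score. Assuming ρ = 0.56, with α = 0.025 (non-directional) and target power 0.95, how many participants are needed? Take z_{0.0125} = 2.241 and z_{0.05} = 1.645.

Fisher's z: C = ½·ln((1+r)/(1−r)) = ½·ln(3.5455) = 0.6328.
n = ((z_{α/2} + z_β)/C)² + 3.
(2.241 + 1.645) / 0.6328 = 3.886 / 0.6328 = 6.141.
n = 6.141² + 3 = 37.71 + 3 = 40.7.
Round up.

n = 41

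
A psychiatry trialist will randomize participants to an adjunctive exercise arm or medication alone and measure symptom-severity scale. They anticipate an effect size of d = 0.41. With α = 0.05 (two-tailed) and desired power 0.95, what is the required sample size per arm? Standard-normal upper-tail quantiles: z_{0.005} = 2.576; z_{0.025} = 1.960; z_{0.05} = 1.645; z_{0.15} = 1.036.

n = 155 per group

For two independent groups with equal n: n = 2·((z_{α/2} + z_β) / d)².
z_{α/2} + z_β = 1.960 + 1.645 = 3.605.
n = 2 × (3.605 / 0.41)² = 2 × 8.793² = 2 × 77.31 = 154.6.
Round up to the next whole participant.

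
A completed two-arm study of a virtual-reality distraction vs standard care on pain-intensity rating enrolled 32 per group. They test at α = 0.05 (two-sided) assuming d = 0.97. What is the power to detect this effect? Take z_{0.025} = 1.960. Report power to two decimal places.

power ≈ 0.97

For two equal groups, power = Φ(d·√(n/2) − z_{α/2}).
d·√(n/2) = 0.97 × √(32/2) = 0.97 × 4.000 = 3.880.
z_β = 3.880 − 1.960 = 1.920.
Power = Φ(1.920) = 0.973.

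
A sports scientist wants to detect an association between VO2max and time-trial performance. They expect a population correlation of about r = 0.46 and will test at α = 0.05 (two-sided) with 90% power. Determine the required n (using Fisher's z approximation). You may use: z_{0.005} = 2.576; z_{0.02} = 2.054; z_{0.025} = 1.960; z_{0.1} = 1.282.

Fisher's z: C = ½·ln((1+r)/(1−r)) = ½·ln(2.7037) = 0.4973.
n = ((z_{α/2} + z_β)/C)² + 3.
(1.960 + 1.282) / 0.4973 = 3.242 / 0.4973 = 6.519.
n = 6.519² + 3 = 42.50 + 3 = 45.5.
Round up.

n = 46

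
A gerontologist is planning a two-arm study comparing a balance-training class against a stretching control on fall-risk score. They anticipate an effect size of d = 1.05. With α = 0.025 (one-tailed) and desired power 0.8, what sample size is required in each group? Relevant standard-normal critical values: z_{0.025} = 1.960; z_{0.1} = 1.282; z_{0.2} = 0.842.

For two independent groups with equal n: n = 2·((z_{α} + z_β) / d)².
z_{α} + z_β = 1.960 + 0.842 = 2.802.
n = 2 × (2.802 / 1.05)² = 2 × 2.669² = 2 × 7.12 = 14.2.
Round up to the next whole participant.

n = 15 per group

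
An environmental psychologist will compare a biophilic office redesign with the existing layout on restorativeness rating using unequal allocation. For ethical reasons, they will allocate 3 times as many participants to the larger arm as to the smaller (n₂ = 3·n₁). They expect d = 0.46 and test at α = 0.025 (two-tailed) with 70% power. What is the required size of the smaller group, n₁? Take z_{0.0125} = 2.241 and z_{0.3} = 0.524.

With allocation ratio k = n₂/n₁ = 3, Var(x̄₁−x̄₂) = σ²(1/n₁ + 1/(k·n₁)) = σ²·(k+1)/(k·n₁).
So n₁ = (1 + 1/k)·((z_{α/2} + z_β)/d)² = 1.333 × (2.765/0.46)².
n₁ = 1.333 × 36.13 = 48.2.
Round up: n₁ = 49, giving n₂ = 3 × 49 = 147.

n₁ = 49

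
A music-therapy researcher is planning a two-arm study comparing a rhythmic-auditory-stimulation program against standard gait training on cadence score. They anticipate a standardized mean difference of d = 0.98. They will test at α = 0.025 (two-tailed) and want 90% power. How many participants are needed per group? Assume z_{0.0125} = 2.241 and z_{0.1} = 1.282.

For two independent groups with equal n: n = 2·((z_{α/2} + z_β) / d)².
z_{α/2} + z_β = 2.241 + 1.282 = 3.523.
n = 2 × (3.523 / 0.98)² = 2 × 3.595² = 2 × 12.92 = 25.8.
Round up to the next whole participant.

n = 26 per group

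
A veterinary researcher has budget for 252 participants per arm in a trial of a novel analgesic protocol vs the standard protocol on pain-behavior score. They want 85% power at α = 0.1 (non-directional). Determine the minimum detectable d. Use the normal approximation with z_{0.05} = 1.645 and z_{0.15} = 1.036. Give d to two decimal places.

For two independent groups of n = 252 each: d_min = (z_{α/2} + z_β)·√(2/n).
z-sum = 1.645 + 1.036 = 2.681.
d_min = 2.681 × √(2/252) = 2.681 × 0.0891 = 0.239.

d_min ≈ 0.24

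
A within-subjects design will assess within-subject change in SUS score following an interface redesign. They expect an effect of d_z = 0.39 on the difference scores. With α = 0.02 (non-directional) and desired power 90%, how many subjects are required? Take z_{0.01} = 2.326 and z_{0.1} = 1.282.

n = 86 pairs

For a paired (one-sample on differences) test: n = ((z_{α/2} + z_β) / d)².
z_{α/2} + z_β = 2.326 + 1.282 = 3.608.
n = (3.608 / 0.39)² = 9.251² = 85.59.
Round up.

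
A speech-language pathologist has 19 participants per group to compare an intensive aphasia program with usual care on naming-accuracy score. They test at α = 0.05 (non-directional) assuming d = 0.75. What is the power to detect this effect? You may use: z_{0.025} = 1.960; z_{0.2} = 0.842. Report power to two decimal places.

For two equal groups, power = Φ(d·√(n/2) − z_{α/2}).
d·√(n/2) = 0.75 × √(19/2) = 0.75 × 3.082 = 2.312.
z_β = 2.312 − 1.960 = 0.352.
Power = Φ(0.352) = 0.637.

power ≈ 0.64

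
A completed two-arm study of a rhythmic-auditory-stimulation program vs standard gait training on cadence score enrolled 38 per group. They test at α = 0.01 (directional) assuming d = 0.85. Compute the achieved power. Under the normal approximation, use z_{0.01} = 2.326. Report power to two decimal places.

power ≈ 0.92

For two equal groups, power = Φ(d·√(n/2) − z_{α}).
d·√(n/2) = 0.85 × √(38/2) = 0.85 × 4.359 = 3.705.
z_β = 3.705 − 2.326 = 1.379.
Power = Φ(1.379) = 0.916.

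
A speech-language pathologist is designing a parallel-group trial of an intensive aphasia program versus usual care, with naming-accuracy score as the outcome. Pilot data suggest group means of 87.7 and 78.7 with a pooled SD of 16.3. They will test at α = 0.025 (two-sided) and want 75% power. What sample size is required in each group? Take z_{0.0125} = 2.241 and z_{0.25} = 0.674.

n = 56 per group

Cohen's d = |M₁ − M₂| / SD_pooled = |87.7 − 78.7| / 16.3 = 9.0 / 16.3 = 0.552.
For two independent groups with equal n: n = 2·((z_{α/2} + z_β) / d)².
z_{α/2} + z_β = 2.241 + 0.674 = 2.915.
n = 2 × (2.915 / 0.552)² = 2 × 5.281² = 2 × 27.89 = 55.8.
Round up to the next whole participant.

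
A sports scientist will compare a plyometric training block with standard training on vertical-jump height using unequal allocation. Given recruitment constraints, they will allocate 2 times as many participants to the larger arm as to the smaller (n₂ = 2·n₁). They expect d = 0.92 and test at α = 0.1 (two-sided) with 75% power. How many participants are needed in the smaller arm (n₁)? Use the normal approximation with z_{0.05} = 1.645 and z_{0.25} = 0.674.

With allocation ratio k = n₂/n₁ = 2, Var(x̄₁−x̄₂) = σ²(1/n₁ + 1/(k·n₁)) = σ²·(k+1)/(k·n₁).
So n₁ = (1 + 1/k)·((z_{α/2} + z_β)/d)² = 1.500 × (2.319/0.92)².
n₁ = 1.500 × 6.35 = 9.5.
Round up: n₁ = 10, giving n₂ = 2 × 10 = 20.

n₁ = 10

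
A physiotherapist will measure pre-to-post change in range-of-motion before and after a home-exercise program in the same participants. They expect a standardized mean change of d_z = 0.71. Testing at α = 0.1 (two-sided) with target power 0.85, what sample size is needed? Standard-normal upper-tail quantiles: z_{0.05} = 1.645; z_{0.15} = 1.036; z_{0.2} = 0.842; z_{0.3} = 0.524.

For a paired (one-sample on differences) test: n = ((z_{α/2} + z_β) / d)².
z_{α/2} + z_β = 1.645 + 1.036 = 2.681.
n = (2.681 / 0.71)² = 3.776² = 14.26.
Round up.

n = 15 pairs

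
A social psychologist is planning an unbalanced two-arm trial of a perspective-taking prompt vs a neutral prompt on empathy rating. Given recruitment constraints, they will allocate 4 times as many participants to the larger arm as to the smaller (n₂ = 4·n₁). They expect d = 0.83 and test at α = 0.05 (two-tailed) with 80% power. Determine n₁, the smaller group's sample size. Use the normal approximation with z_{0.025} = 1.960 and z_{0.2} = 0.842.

n₁ = 15

With allocation ratio k = n₂/n₁ = 4, Var(x̄₁−x̄₂) = σ²(1/n₁ + 1/(k·n₁)) = σ²·(k+1)/(k·n₁).
So n₁ = (1 + 1/k)·((z_{α/2} + z_β)/d)² = 1.250 × (2.802/0.83)².
n₁ = 1.250 × 11.40 = 14.2.
Round up: n₁ = 15, giving n₂ = 4 × 15 = 60.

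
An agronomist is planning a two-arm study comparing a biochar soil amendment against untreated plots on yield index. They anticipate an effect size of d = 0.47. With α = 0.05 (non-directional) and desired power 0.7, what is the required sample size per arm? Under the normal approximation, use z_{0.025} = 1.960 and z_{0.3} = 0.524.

n = 56 per group

For two independent groups with equal n: n = 2·((z_{α/2} + z_β) / d)².
z_{α/2} + z_β = 1.960 + 0.524 = 2.484.
n = 2 × (2.484 / 0.47)² = 2 × 5.285² = 2 × 27.93 = 55.9.
Round up to the next whole participant.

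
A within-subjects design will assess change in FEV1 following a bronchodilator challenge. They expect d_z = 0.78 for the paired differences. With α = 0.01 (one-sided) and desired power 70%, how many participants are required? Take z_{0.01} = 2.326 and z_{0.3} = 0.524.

For a paired (one-sample on differences) test: n = ((z_{α} + z_β) / d)².
z_{α} + z_β = 2.326 + 0.524 = 2.850.
n = (2.850 / 0.78)² = 3.654² = 13.35.
Round up.

n = 14 pairs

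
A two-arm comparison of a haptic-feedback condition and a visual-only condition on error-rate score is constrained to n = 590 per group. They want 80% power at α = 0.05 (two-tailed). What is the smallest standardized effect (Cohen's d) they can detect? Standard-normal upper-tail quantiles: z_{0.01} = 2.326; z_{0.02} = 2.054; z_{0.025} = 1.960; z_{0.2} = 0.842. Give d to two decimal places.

d_min ≈ 0.16

For two independent groups of n = 590 each: d_min = (z_{α/2} + z_β)·√(2/n).
z-sum = 1.960 + 0.842 = 2.802.
d_min = 2.802 × √(2/590) = 2.802 × 0.0582 = 0.163.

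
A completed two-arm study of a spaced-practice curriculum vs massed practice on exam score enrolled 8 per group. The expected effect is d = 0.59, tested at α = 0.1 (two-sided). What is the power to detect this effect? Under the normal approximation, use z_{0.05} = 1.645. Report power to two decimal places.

power ≈ 0.32

For two equal groups, power = Φ(d·√(n/2) − z_{α/2}).
d·√(n/2) = 0.59 × √(8/2) = 0.59 × 2.000 = 1.180.
z_β = 1.180 − 1.645 = -0.465.
Power = Φ(-0.465) = 0.321.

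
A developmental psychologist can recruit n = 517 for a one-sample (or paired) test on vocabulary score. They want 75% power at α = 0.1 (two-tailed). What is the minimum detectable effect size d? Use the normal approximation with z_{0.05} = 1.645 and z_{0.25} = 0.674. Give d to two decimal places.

For a single sample (or paired design) of n = 517: d_min = (z_{α/2} + z_β)/√n.
z-sum = 1.645 + 0.674 = 2.319.
d_min = 2.319 / √517 = 2.319 / 22.738 = 0.102.

d_min ≈ 0.10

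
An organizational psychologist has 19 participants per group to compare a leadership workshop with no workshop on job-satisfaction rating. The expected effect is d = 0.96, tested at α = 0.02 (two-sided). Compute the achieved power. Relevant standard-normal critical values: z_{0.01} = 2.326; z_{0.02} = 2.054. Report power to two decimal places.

power ≈ 0.74

For two equal groups, power = Φ(d·√(n/2) − z_{α/2}).
d·√(n/2) = 0.96 × √(19/2) = 0.96 × 3.082 = 2.959.
z_β = 2.959 − 2.326 = 0.633.
Power = Φ(0.633) = 0.737.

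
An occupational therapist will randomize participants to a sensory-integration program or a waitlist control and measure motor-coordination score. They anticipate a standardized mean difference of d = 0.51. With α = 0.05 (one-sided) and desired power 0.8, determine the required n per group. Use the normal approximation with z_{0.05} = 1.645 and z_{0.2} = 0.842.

For two independent groups with equal n: n = 2·((z_{α} + z_β) / d)².
z_{α} + z_β = 1.645 + 0.842 = 2.487.
n = 2 × (2.487 / 0.51)² = 2 × 4.876² = 2 × 23.78 = 47.6.
Round up to the next whole participant.

n = 48 per group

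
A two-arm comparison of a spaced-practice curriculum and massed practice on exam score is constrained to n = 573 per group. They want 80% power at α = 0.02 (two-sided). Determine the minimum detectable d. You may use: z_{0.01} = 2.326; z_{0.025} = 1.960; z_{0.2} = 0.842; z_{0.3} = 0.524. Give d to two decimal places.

d_min ≈ 0.19

For two independent groups of n = 573 each: d_min = (z_{α/2} + z_β)·√(2/n).
z-sum = 2.326 + 0.842 = 3.168.
d_min = 3.168 × √(2/573) = 3.168 × 0.0591 = 0.187.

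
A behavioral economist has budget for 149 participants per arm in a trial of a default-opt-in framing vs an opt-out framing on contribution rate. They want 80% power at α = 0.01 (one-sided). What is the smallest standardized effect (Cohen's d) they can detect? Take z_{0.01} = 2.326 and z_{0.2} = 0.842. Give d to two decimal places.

d_min ≈ 0.37

For two independent groups of n = 149 each: d_min = (z_{α} + z_β)·√(2/n).
z-sum = 2.326 + 0.842 = 3.168.
d_min = 3.168 × √(2/149) = 3.168 × 0.1159 = 0.367.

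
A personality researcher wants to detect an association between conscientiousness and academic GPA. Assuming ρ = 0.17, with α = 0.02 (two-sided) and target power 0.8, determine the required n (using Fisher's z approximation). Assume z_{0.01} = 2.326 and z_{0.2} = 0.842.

n = 344

Fisher's z: C = ½·ln((1+r)/(1−r)) = ½·ln(1.4096) = 0.1717.
n = ((z_{α/2} + z_β)/C)² + 3.
(2.326 + 0.842) / 0.1717 = 3.168 / 0.1717 = 18.451.
n = 18.451² + 3 = 340.43 + 3 = 343.4.
Round up.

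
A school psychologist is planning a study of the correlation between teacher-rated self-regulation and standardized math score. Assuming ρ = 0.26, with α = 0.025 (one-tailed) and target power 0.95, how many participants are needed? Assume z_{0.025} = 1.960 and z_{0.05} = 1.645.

Fisher's z: C = ½·ln((1+r)/(1−r)) = ½·ln(1.7027) = 0.2661.
n = ((z_{α} + z_β)/C)² + 3.
(1.960 + 1.645) / 0.2661 = 3.605 / 0.2661 = 13.548.
n = 13.548² + 3 = 183.54 + 3 = 186.5.
Round up.

n = 187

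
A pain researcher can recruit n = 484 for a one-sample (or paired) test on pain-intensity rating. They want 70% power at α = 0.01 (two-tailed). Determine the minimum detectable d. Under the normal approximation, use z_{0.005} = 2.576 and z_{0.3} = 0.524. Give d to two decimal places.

d_min ≈ 0.14

For a single sample (or paired design) of n = 484: d_min = (z_{α/2} + z_β)/√n.
z-sum = 2.576 + 0.524 = 3.100.
d_min = 3.100 / √484 = 3.100 / 22.000 = 0.141.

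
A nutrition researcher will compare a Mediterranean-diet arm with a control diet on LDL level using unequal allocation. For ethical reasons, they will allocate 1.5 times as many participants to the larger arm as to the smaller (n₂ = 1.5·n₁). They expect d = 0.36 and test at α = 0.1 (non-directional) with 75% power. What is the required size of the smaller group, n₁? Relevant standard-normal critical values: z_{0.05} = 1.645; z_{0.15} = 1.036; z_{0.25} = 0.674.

n₁ = 70

With allocation ratio k = n₂/n₁ = 1.5, Var(x̄₁−x̄₂) = σ²(1/n₁ + 1/(k·n₁)) = σ²·(k+1)/(k·n₁).
So n₁ = (1 + 1/k)·((z_{α/2} + z_β)/d)² = 1.667 × (2.319/0.36)².
n₁ = 1.667 × 41.50 = 69.2.
Round up: n₁ = 70, giving n₂ = 1.5 × 70 = 105.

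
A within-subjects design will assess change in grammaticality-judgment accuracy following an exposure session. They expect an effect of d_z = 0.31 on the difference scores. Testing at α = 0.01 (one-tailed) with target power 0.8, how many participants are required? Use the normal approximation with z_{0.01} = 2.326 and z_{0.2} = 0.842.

n = 105 pairs

For a paired (one-sample on differences) test: n = ((z_{α} + z_β) / d)².
z_{α} + z_β = 2.326 + 0.842 = 3.168.
n = (3.168 / 0.31)² = 10.219² = 104.44.
Round up.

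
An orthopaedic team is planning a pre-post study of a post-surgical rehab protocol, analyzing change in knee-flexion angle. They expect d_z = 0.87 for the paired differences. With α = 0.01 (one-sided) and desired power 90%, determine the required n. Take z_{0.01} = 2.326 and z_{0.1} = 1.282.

For a paired (one-sample on differences) test: n = ((z_{α} + z_β) / d)².
z_{α} + z_β = 2.326 + 1.282 = 3.608.
n = (3.608 / 0.87)² = 4.147² = 17.20.
Round up.

n = 18 pairs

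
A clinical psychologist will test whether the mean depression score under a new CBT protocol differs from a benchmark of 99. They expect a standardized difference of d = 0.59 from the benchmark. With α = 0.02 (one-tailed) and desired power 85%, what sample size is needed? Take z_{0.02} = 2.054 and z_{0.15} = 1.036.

n = 28

For a one-sample test: n = ((z_{α} + z_β) / d)².
z_{α} + z_β = 2.054 + 1.036 = 3.090.
n = (3.090 / 0.59)² = 5.237² = 27.43.
Round up.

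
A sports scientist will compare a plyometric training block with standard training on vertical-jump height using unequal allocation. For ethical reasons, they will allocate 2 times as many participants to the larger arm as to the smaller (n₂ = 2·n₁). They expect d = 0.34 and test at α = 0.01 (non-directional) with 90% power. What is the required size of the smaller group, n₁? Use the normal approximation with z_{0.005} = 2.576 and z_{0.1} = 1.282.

n₁ = 194

With allocation ratio k = n₂/n₁ = 2, Var(x̄₁−x̄₂) = σ²(1/n₁ + 1/(k·n₁)) = σ²·(k+1)/(k·n₁).
So n₁ = (1 + 1/k)·((z_{α/2} + z_β)/d)² = 1.500 × (3.858/0.34)².
n₁ = 1.500 × 128.76 = 193.1.
Round up: n₁ = 194, giving n₂ = 2 × 194 = 388.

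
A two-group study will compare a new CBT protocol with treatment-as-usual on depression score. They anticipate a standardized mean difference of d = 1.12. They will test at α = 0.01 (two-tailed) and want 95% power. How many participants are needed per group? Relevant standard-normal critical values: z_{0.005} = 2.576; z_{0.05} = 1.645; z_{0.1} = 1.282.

n = 29 per group

For two independent groups with equal n: n = 2·((z_{α/2} + z_β) / d)².
z_{α/2} + z_β = 2.576 + 1.645 = 4.221.
n = 2 × (4.221 / 1.12)² = 2 × 3.769² = 2 × 14.20 = 28.4.
Round up to the next whole participant.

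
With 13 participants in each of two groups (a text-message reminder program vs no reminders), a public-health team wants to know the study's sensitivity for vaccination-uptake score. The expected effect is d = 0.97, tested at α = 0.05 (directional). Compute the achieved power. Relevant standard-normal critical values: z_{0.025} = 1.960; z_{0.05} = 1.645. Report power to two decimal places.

For two equal groups, power = Φ(d·√(n/2) − z_{α}).
d·√(n/2) = 0.97 × √(13/2) = 0.97 × 2.550 = 2.473.
z_β = 2.473 − 1.645 = 0.828.
Power = Φ(0.828) = 0.796.

power ≈ 0.80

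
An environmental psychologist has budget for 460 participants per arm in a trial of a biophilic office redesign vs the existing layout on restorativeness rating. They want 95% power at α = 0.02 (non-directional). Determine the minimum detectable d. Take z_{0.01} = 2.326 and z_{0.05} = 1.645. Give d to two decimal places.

For two independent groups of n = 460 each: d_min = (z_{α/2} + z_β)·√(2/n).
z-sum = 2.326 + 1.645 = 3.971.
d_min = 3.971 × √(2/460) = 3.971 × 0.0659 = 0.262.

d_min ≈ 0.26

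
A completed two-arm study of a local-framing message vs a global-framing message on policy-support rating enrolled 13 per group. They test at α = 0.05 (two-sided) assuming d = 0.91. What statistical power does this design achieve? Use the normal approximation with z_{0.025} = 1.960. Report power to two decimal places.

power ≈ 0.64

For two equal groups, power = Φ(d·√(n/2) − z_{α/2}).
d·√(n/2) = 0.91 × √(13/2) = 0.91 × 2.550 = 2.320.
z_β = 2.320 − 1.960 = 0.360.
Power = Φ(0.360) = 0.641.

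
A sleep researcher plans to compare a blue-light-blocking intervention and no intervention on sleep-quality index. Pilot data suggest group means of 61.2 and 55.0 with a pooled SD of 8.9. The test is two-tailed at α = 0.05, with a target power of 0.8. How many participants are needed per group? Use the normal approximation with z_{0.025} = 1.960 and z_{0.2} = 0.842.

Cohen's d = |M₁ − M₂| / SD_pooled = |61.2 − 55.0| / 8.9 = 6.2 / 8.9 = 0.697.
For two independent groups with equal n: n = 2·((z_{α/2} + z_β) / d)².
z_{α/2} + z_β = 1.960 + 0.842 = 2.802.
n = 2 × (2.802 / 0.697)² = 2 × 4.020² = 2 × 16.16 = 32.3.
Round up to the next whole participant.

n = 33 per group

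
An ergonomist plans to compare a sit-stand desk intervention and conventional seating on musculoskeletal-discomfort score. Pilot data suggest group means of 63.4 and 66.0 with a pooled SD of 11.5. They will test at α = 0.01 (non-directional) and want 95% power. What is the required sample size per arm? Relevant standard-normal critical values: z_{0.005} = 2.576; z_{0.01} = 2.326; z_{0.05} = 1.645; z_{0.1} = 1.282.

n = 698 per group

Cohen's d = |M₁ − M₂| / SD_pooled = |63.4 − 66.0| / 11.5 = 2.6 / 11.5 = 0.226.
For two independent groups with equal n: n = 2·((z_{α/2} + z_β) / d)².
z_{α/2} + z_β = 2.576 + 1.645 = 4.221.
n = 2 × (4.221 / 0.226)² = 2 × 18.677² = 2 × 348.83 = 697.7.
Round up to the next whole participant.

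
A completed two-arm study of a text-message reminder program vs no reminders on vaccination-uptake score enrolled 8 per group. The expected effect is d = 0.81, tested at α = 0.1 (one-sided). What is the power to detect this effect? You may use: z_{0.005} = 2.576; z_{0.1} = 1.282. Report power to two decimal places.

power ≈ 0.63

For two equal groups, power = Φ(d·√(n/2) − z_{α}).
d·√(n/2) = 0.81 × √(8/2) = 0.81 × 2.000 = 1.620.
z_β = 1.620 − 1.282 = 0.338.
Power = Φ(0.338) = 0.632.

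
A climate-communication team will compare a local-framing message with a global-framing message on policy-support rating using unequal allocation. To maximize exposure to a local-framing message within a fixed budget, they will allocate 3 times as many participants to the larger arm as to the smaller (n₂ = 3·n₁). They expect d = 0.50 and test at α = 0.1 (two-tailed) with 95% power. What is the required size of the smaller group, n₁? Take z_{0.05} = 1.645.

n₁ = 58

With allocation ratio k = n₂/n₁ = 3, Var(x̄₁−x̄₂) = σ²(1/n₁ + 1/(k·n₁)) = σ²·(k+1)/(k·n₁).
So n₁ = (1 + 1/k)·((z_{α/2} + z_β)/d)² = 1.333 × (3.290/0.50)².
n₁ = 1.333 × 43.30 = 57.7.
Round up: n₁ = 58, giving n₂ = 3 × 58 = 174.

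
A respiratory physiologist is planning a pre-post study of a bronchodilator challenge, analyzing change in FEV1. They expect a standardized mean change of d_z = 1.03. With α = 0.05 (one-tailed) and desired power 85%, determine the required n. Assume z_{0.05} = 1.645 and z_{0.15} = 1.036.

n = 7 pairs

For a paired (one-sample on differences) test: n = ((z_{α} + z_β) / d)².
z_{α} + z_β = 1.645 + 1.036 = 2.681.
n = (2.681 / 1.03)² = 2.603² = 6.78.
Round up.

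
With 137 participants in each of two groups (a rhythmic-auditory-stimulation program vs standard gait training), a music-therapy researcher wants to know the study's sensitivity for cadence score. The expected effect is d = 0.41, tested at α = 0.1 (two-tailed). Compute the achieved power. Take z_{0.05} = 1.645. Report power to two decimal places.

For two equal groups, power = Φ(d·√(n/2) − z_{α/2}).
d·√(n/2) = 0.41 × √(137/2) = 0.41 × 8.276 = 3.393.
z_β = 3.393 − 1.645 = 1.748.
Power = Φ(1.748) = 0.960.

power ≈ 0.96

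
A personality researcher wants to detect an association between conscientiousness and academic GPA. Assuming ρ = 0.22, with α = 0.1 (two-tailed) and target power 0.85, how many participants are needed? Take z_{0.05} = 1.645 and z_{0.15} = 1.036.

Fisher's z: C = ½·ln((1+r)/(1−r)) = ½·ln(1.5641) = 0.2237.
n = ((z_{α/2} + z_β)/C)² + 3.
(1.645 + 1.036) / 0.2237 = 2.681 / 0.2237 = 11.985.
n = 11.985² + 3 = 143.64 + 3 = 146.6.
Round up.

n = 147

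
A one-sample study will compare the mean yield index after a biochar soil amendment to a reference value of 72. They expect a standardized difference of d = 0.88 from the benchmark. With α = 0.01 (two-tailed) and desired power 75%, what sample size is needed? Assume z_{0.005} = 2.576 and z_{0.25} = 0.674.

For a one-sample test: n = ((z_{α/2} + z_β) / d)².
z_{α/2} + z_β = 2.576 + 0.674 = 3.250.
n = (3.250 / 0.88)² = 3.693² = 13.64.
Round up.

n = 14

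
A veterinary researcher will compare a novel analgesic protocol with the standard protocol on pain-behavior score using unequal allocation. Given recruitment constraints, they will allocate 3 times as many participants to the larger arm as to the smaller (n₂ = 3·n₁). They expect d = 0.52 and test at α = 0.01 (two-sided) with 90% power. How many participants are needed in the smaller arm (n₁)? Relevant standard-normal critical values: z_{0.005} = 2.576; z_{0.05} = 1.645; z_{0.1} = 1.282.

With allocation ratio k = n₂/n₁ = 3, Var(x̄₁−x̄₂) = σ²(1/n₁ + 1/(k·n₁)) = σ²·(k+1)/(k·n₁).
So n₁ = (1 + 1/k)·((z_{α/2} + z_β)/d)² = 1.333 × (3.858/0.52)².
n₁ = 1.333 × 55.04 = 73.4.
Round up: n₁ = 74, giving n₂ = 3 × 74 = 222.

n₁ = 74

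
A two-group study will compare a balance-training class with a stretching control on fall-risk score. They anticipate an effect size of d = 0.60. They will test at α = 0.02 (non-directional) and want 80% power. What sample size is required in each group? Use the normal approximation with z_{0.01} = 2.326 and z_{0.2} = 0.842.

n = 56 per group

For two independent groups with equal n: n = 2·((z_{α/2} + z_β) / d)².
z_{α/2} + z_β = 2.326 + 0.842 = 3.168.
n = 2 × (3.168 / 0.60)² = 2 × 5.280² = 2 × 27.88 = 55.8.
Round up to the next whole participant.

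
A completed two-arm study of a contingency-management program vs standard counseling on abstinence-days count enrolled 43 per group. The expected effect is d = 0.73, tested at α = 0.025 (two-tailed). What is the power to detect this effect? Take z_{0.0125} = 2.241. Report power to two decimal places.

For two equal groups, power = Φ(d·√(n/2) − z_{α/2}).
d·√(n/2) = 0.73 × √(43/2) = 0.73 × 4.637 = 3.385.
z_β = 3.385 − 2.241 = 1.144.
Power = Φ(1.144) = 0.874.

power ≈ 0.87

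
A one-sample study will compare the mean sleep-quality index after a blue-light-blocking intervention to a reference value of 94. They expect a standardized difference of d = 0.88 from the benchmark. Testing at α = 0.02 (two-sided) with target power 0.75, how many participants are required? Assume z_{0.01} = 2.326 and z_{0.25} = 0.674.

For a one-sample test: n = ((z_{α/2} + z_β) / d)².
z_{α/2} + z_β = 2.326 + 0.674 = 3.000.
n = (3.000 / 0.88)² = 3.409² = 11.62.
Round up.

n = 12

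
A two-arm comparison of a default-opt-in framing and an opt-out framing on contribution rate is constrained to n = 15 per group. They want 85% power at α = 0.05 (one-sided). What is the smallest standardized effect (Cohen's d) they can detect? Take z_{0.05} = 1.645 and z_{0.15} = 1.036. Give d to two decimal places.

For two independent groups of n = 15 each: d_min = (z_{α} + z_β)·√(2/n).
z-sum = 1.645 + 1.036 = 2.681.
d_min = 2.681 × √(2/15) = 2.681 × 0.3651 = 0.979.

d_min ≈ 0.98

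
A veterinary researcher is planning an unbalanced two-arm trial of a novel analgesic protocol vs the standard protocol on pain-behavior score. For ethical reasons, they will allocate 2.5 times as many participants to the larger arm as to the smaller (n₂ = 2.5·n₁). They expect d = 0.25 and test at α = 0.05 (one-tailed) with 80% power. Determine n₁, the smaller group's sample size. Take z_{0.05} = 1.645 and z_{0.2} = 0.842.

With allocation ratio k = n₂/n₁ = 2.5, Var(x̄₁−x̄₂) = σ²(1/n₁ + 1/(k·n₁)) = σ²·(k+1)/(k·n₁).
So n₁ = (1 + 1/k)·((z_{α} + z_β)/d)² = 1.400 × (2.487/0.25)².
n₁ = 1.400 × 98.96 = 138.5.
Round up: n₁ = 139, giving n₂ = ⌈2.5 × 139⌉ = ⌈347.5⌉ = 348.

n₁ = 139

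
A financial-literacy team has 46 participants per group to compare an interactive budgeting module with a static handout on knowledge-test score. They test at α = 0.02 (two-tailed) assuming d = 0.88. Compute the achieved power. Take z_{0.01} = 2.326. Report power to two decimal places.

For two equal groups, power = Φ(d·√(n/2) − z_{α/2}).
d·√(n/2) = 0.88 × √(46/2) = 0.88 × 4.796 = 4.220.
z_β = 4.220 − 2.326 = 1.894.
Power = Φ(1.894) = 0.971.

power ≈ 0.97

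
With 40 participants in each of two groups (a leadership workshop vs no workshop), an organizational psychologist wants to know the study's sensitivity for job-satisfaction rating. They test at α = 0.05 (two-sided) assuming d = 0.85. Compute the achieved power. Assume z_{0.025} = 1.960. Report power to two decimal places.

For two equal groups, power = Φ(d·√(n/2) − z_{α/2}).
d·√(n/2) = 0.85 × √(40/2) = 0.85 × 4.472 = 3.801.
z_β = 3.801 − 1.960 = 1.841.
Power = Φ(1.841) = 0.967.

power ≈ 0.97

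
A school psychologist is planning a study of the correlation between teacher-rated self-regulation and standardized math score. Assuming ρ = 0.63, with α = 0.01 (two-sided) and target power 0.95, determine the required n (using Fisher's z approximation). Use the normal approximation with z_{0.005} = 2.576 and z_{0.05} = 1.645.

n = 36

Fisher's z: C = ½·ln((1+r)/(1−r)) = ½·ln(4.4054) = 0.7414.
n = ((z_{α/2} + z_β)/C)² + 3.
(2.576 + 1.645) / 0.7414 = 4.221 / 0.7414 = 5.693.
n = 5.693² + 3 = 32.41 + 3 = 35.4.
Round up.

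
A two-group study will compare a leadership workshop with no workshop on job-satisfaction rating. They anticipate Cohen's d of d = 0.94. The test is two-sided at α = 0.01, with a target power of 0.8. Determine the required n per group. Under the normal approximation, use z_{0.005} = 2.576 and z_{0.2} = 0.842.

n = 27 per group

For two independent groups with equal n: n = 2·((z_{α/2} + z_β) / d)².
z_{α/2} + z_β = 2.576 + 0.842 = 3.418.
n = 2 × (3.418 / 0.94)² = 2 × 3.636² = 2 × 13.22 = 26.4.
Round up to the next whole participant.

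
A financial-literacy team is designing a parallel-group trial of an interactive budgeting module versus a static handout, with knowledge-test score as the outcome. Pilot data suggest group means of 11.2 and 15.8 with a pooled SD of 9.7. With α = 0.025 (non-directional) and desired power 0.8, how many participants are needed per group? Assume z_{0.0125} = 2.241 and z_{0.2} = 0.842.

n = 85 per group

Cohen's d = |M₁ − M₂| / SD_pooled = |11.2 − 15.8| / 9.7 = 4.6 / 9.7 = 0.474.
For two independent groups with equal n: n = 2·((z_{α/2} + z_β) / d)².
z_{α/2} + z_β = 2.241 + 0.842 = 3.083.
n = 2 × (3.083 / 0.474)² = 2 × 6.504² = 2 × 42.30 = 84.6.
Round up to the next whole participant.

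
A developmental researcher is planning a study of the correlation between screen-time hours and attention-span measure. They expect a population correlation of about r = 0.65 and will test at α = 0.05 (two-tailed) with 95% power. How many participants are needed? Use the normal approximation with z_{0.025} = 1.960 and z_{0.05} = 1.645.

n = 25

Fisher's z: C = ½·ln((1+r)/(1−r)) = ½·ln(4.7143) = 0.7753.
n = ((z_{α/2} + z_β)/C)² + 3.
(1.960 + 1.645) / 0.7753 = 3.605 / 0.7753 = 4.650.
n = 4.650² + 3 = 21.62 + 3 = 24.6.
Round up.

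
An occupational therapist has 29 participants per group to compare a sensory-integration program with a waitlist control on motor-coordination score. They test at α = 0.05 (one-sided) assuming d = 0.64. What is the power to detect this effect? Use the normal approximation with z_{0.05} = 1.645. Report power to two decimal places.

power ≈ 0.79

For two equal groups, power = Φ(d·√(n/2) − z_{α}).
d·√(n/2) = 0.64 × √(29/2) = 0.64 × 3.808 = 2.437.
z_β = 2.437 − 1.645 = 0.792.
Power = Φ(0.792) = 0.786.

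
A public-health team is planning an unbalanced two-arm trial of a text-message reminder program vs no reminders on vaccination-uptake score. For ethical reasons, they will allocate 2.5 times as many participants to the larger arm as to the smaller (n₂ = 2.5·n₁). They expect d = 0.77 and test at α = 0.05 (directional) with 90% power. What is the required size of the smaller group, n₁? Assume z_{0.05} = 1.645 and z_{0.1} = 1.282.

n₁ = 21

With allocation ratio k = n₂/n₁ = 2.5, Var(x̄₁−x̄₂) = σ²(1/n₁ + 1/(k·n₁)) = σ²·(k+1)/(k·n₁).
So n₁ = (1 + 1/k)·((z_{α} + z_β)/d)² = 1.400 × (2.927/0.77)².
n₁ = 1.400 × 14.45 = 20.2.
Round up: n₁ = 21, giving n₂ = ⌈2.5 × 21⌉ = ⌈52.5⌉ = 53.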